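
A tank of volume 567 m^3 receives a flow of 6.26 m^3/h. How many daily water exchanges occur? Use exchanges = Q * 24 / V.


Daily flow volume = 6.26 m^3/h * 24 h = 150.24 m^3/day
Exchanges = daily flow / tank volume = 150.24 / 567 = 0.264974 exchanges/day

0.264974 exchanges/day


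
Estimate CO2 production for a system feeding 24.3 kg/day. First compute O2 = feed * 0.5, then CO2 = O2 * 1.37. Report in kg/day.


O2 = 24.3 * 0.5 = 12.15
CO2 = 12.15 * 1.37 = 16.6455

16.6455 kg/day


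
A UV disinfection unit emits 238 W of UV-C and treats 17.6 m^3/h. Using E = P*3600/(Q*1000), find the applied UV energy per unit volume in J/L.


Energy delivered per hour = 238 W * 3600 s = 856800 J/h
Volume treated per hour = 17.6 m^3/h * 1000 = 17600 L/h
dose = 856800 / 17600 = 48.6818 J/L

48.6818 J/L


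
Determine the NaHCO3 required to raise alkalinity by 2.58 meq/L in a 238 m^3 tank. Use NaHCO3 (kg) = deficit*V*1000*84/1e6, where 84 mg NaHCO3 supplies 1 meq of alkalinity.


Tank volume in L = 238 m^3 * 1000 = 238000 L
Total meq required = 2.58 meq/L * 238000 L = 614040 meq
NaHCO3 mass = 614040 meq * 84 mg/meq / 1e6 = 51.5794 kg

51.5794 kg


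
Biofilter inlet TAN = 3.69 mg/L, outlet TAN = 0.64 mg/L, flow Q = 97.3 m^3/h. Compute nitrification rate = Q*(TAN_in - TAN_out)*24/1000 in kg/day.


Concentration drop: TAN_in - TAN_out = 3.69 - 0.64 = 3.05 mg/L
Hourly TAN removed = Q * dTAN = 97.3 m^3/h * 3.05 mg/L = 296.765 g/h  (m^3/h * mg/L = g/h)
Daily TAN removed = 296.765 * 24 = 7122.36 g/day
Convert to kg/day: 7122.36 / 1000 = 7.12236 kg/day

7.12236 kg/day


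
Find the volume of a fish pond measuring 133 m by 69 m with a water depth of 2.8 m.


Base area = L * W = 133 * 69 = 9177 m^2
Volume = area * depth = 9177 * 2.8 = 25695.6 m^3

25695.6 m^3


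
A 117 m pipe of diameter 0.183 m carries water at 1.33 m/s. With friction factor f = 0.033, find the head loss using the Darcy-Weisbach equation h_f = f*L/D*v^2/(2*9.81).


v^2 = 1.33^2 = 1.7689 m^2/s^2
L/D = 117/0.183 = 639.34426
h_f = f*(L/D)*v^2/(2g) = 0.033 * 639.34426 * 1.7689 / 19.62 = 1.90219 m

1.90219 m


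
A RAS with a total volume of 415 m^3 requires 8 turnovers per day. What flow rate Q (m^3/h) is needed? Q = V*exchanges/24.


Daily recirculation volume = 415 m^3 * 8 = 3320 m^3/day
Flow rate Q = daily volume / 24 h = 3320 / 24 = 138.333 m^3/h

138.333 m^3/h


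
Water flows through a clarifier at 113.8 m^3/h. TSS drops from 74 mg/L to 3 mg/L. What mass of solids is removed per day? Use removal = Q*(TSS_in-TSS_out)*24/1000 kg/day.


Concentration drop: TSS_in - TSS_out = 74 - 3 = 71 mg/L
Hourly solids removed = Q * dTSS = 113.8 m^3/h * 71 mg/L = 8079.8 g/h  (m^3/h * mg/L = g/h)
Daily solids removed = 8079.8 * 24 = 193915.2 g/day
Convert g to kg: 193915.2 / 1000 = 193.9152 kg/day

193.9152 kg/day


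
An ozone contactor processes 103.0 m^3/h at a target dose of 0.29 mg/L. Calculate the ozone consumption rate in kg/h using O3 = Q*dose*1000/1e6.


O3 demand (mg/h) = Q * dose * 1000 = 103.0 * 0.29 * 1000 = 29870 mg/h
Convert mg to kg: 29870 / 1e6 = 0.02987 kg/h

0.02987 kg/h


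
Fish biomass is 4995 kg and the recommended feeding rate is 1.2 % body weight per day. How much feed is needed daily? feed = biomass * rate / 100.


Feeding rate fraction = 1.2% / 100 = 0.012
Daily feed = 4995 kg * 0.012 = 59.94 kg/day

59.94 kg/day


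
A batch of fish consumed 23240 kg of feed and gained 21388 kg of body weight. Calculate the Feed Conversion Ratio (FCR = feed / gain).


FCR = feed consumed / weight gained
FCR = 23240 kg / 21388 kg = 1.08659

1.08659


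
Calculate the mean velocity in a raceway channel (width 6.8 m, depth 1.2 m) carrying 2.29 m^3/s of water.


Cross-sectional area = W * d = 6.8 * 1.2 = 8.16 m^2
Velocity = Q / A = 2.29 / 8.16 = 0.280637 m/s

0.280637 m/s


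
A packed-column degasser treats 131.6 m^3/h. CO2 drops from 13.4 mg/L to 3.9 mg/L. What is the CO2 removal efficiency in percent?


CO2_out / CO2_in = 3.9 / 13.4 = 0.29104478
Fraction remaining = 0.29104478
efficiency = (1 - 0.29104478) * 100 = 70.8955 %

70.8955 %


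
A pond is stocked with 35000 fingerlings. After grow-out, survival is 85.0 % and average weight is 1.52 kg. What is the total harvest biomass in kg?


Survivors = 35000 * 85.0/100 = 29750 fish
Harvest biomass = survivors * W_f = 29750 * 1.52 = 45220 kg

45220 kg


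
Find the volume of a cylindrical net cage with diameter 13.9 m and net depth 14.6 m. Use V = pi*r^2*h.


r = d/2 = 13.9/2 = 6.95 m
Base area = pi*r^2 = pi*6.95^2 = 151.74678 m^2
Volume = 151.74678 * 14.6 = 2215.5 m^3

2215.5 m^3


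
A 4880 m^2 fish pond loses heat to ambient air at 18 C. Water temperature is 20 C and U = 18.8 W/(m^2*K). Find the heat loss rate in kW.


Temperature difference dT = 20 - 18 = 2 K
Heat loss (W) = U * A * dT = 18.8 * 4880 * 2 = 183488 W
Convert to kW: 183488 / 1000 = 183.488 kW

183.488 kW


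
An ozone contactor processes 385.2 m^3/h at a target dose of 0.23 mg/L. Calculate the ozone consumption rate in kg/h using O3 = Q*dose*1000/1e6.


O3 demand (mg/h) = Q * dose * 1000 = 385.2 * 0.23 * 1000 = 88596 mg/h
Convert mg to kg: 88596 / 1e6 = 0.088596 kg/h

0.088596 kg/h


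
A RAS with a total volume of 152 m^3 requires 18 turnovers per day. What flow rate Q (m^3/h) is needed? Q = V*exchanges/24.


Daily recirculation volume = 152 m^3 * 18 = 2736 m^3/day
Flow rate Q = daily volume / 24 h = 2736 / 24 = 114 m^3/h

114 m^3/h


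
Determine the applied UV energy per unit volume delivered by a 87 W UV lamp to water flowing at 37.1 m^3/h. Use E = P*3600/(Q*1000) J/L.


Energy delivered per hour = 87 W * 3600 s = 313200 J/h
Volume treated per hour = 37.1 m^3/h * 1000 = 37100 L/h
dose = 313200 / 37100 = 8.44205 J/L

8.44205 J/L


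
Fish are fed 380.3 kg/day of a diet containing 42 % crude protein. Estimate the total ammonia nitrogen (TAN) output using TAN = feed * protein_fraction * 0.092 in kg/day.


Protein in feed = 380.3 * 42/100 = 159.726 kg/day
TAN = protein * 0.092 = 159.726 * 0.092 = 14.694792 kg/day

14.694792 kg/day


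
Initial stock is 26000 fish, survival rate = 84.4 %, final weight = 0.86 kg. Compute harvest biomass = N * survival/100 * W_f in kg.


Survivors = 26000 * 84.4/100 = 21944 fish
Harvest biomass = survivors * W_f = 21944 * 0.86 = 18871.84 kg

18871.84 kg


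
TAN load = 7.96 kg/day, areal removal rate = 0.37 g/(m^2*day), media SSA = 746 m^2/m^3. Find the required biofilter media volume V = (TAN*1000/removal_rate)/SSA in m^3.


A = 7.96*1000 / 0.37 = 21513.514 m^2
V = 21513.514 / 746 = 28.8385

28.8385 m^3


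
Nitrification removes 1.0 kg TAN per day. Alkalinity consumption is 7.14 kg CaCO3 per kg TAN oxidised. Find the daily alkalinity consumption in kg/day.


Alkalinity factor: 7.14 kg CaCO3 consumed per kg TAN nitrified
alk = 1.0 kg TAN * 7.14 = 7.14 kg CaCO3/day

7.14 kg CaCO3/day


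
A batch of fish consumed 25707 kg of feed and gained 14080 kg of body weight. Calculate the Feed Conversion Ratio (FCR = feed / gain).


FCR = feed consumed / weight gained
FCR = 25707 kg / 14080 kg = 1.82578

1.82578


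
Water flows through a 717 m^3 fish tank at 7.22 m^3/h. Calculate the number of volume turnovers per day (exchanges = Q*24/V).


Daily flow volume = 7.22 m^3/h * 24 h = 173.28 m^3/day
Exchanges = daily flow / tank volume = 173.28 / 717 = 0.241674 exchanges/day

0.241674 exchanges/day


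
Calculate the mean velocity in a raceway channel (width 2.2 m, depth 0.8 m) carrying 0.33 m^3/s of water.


Cross-sectional area = W * d = 2.2 * 0.8 = 1.76 m^2
Velocity = Q / A = 0.33 / 1.76 = 0.1875 m/s

0.1875 m/s


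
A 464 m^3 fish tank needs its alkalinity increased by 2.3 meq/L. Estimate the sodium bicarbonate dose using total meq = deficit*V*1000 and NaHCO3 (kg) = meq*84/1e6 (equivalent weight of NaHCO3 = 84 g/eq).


Tank volume in L = 464 m^3 * 1000 = 464000 L
Total meq required = 2.3 meq/L * 464000 L = 1067200 meq
NaHCO3 mass = 1067200 meq * 84 mg/meq / 1e6 = 89.6448 kg

89.6448 kg


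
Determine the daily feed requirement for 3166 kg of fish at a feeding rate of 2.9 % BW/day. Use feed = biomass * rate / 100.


Feeding rate fraction = 2.9% / 100 = 0.029
Daily feed = 3166 kg * 0.029 = 91.814 kg/day

91.814 kg/day


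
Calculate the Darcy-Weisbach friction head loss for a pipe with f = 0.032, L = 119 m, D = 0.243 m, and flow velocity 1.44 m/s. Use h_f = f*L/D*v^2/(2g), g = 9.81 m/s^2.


v^2 = 1.44^2 = 2.0736 m^2/s^2
L/D = 119/0.243 = 489.71193
h_f = f*(L/D)*v^2/(2g) = 0.032 * 489.71193 * 2.0736 / 19.62 = 1.65621 m

1.65621 m


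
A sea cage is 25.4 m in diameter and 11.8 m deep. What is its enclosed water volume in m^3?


r = d/2 = 25.4/2 = 12.7 m
Base area = pi*r^2 = pi*12.7^2 = 506.70748 m^2
Volume = 506.70748 * 11.8 = 5979.15 m^3

5979.15 m^3


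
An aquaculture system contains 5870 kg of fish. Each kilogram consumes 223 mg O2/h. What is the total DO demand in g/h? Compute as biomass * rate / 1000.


Total O2 consumption (mg/h) = 5870 kg * 223 mg/(kg*h) = 1309010 mg/h
Convert to g/h: 1309010 / 1000 = 1309.01 g/h

1309.01 g/h


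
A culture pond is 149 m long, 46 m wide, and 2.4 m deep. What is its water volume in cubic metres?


Base area = L * W = 149 * 46 = 6854 m^2
Volume = area * depth = 6854 * 2.4 = 16449.6 m^3

16449.6 m^3


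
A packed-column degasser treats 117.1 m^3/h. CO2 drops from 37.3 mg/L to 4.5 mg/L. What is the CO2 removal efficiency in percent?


CO2_out / CO2_in = 4.5 / 37.3 = 0.12064343
Fraction remaining = 0.12064343
efficiency = (1 - 0.12064343) * 100 = 87.9357 %

87.9357 %


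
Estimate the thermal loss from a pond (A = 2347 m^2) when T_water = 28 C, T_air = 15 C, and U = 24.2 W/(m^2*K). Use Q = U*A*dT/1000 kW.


Temperature difference dT = 28 - 15 = 13 K
Heat loss (W) = U * A * dT = 24.2 * 2347 * 13 = 738366.2 W
Convert to kW: 738366.2 / 1000 = 738.3662 kW

738.3662 kW


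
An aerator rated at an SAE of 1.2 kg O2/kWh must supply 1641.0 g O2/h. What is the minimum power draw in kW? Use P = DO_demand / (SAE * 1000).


SAE in g O2/kWh = 1.2 * 1000 = 1200 g/kWh
P = DO_demand / SAE_g = 1641.0 / 1200 = 1.3675 kW

1.3675 kW


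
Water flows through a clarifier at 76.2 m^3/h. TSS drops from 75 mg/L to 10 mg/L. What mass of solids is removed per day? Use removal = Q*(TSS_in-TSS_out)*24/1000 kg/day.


Concentration drop: TSS_in - TSS_out = 75 - 10 = 65 mg/L
Hourly solids removed = Q * dTSS = 76.2 m^3/h * 65 mg/L = 4953 g/h  (m^3/h * mg/L = g/h)
Daily solids removed = 4953 * 24 = 118872 g/day
Convert g to kg: 118872 / 1000 = 118.872 kg/day

118.872 kg/day


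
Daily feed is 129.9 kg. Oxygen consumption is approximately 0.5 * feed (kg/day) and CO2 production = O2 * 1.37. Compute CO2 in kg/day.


O2 = 129.9 * 0.5 = 64.95
CO2 = 64.95 * 1.37 = 88.9815

88.9815 kg/day


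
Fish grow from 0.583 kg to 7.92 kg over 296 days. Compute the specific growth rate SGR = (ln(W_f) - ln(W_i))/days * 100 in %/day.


ln(W_f) = ln(7.92) = 2.0693912
ln(W_i) = ln(0.583) = -0.53956809
ln(W_f) - ln(W_i) = 2.0693912 - -0.53956809 = 2.6089593
SGR = 2.6089593 / 296 * 100 = 0.881405 %/day

0.881405 %/day


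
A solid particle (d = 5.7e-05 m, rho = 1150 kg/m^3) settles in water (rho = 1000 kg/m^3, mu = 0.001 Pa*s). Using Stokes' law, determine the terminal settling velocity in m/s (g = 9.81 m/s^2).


Density difference: rho_p - rho_f = 1150 - 1000 = 150 kg/m^3
d^2 = (5.7e-05)^2 = 3.249e-09 m^2
Numerator = (rho_p - rho_f) * g * d^2 = 150 * 9.81 * 3.249e-09 = 4.7809035e-06
Denominator = 18 * mu = 18 * 0.001 = 0.018
v_s = 4.7809035e-06 / 0.018 = 2.65606e-04 m/s
Check: Re = rho_f * v_s * d / mu = 1000 * 2.65606e-04 * 5.7e-05 / 0.001 = 0.0151 < 1, so Stokes' law applies.

2.65606e-04 m/s


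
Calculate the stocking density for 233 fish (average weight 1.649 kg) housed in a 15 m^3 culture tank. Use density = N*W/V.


Total biomass = 233 fish * 1.649 kg = 384.217 kg
Density = total biomass / volume = 384.217 / 15 = 25.6145 kg/m^3

25.6145 kg/m^3


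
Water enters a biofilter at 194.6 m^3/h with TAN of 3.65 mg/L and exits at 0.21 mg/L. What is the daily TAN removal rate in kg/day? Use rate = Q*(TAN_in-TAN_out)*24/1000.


Concentration drop: TAN_in - TAN_out = 3.65 - 0.21 = 3.44 mg/L
Hourly TAN removed = Q * dTAN = 194.6 m^3/h * 3.44 mg/L = 669.424 g/h  (m^3/h * mg/L = g/h)
Daily TAN removed = 669.424 * 24 = 16066.176 g/day
Convert to kg/day: 16066.176 / 1000 = 16.066176 kg/day

16.066176 kg/day


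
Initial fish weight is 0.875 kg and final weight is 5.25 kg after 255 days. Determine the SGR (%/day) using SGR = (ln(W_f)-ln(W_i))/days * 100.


ln(W_f) = ln(5.25) = 1.6582281
ln(W_i) = ln(0.875) = -0.13353139
ln(W_f) - ln(W_i) = 1.6582281 - -0.13353139 = 1.7917595
SGR = 1.7917595 / 255 * 100 = 0.702651 %/day

0.702651 %/day


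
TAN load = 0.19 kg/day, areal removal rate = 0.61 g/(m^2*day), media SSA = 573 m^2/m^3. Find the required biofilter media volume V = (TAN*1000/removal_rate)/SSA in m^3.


A = 0.19*1000 / 0.61 = 311.47541 m^2
V = 311.47541 / 573 = 0.543587

0.543587 m^3


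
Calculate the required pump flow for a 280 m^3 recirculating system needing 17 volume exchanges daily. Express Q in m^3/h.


Daily recirculation volume = 280 m^3 * 17 = 4760 m^3/day
Flow rate Q = daily volume / 24 h = 4760 / 24 = 198.333 m^3/h

198.333 m^3/h


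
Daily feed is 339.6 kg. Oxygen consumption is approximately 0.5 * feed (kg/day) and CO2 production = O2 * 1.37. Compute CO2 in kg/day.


O2 = 339.6 * 0.5 = 169.8
CO2 = 169.8 * 1.37 = 232.626

232.626 kg/day


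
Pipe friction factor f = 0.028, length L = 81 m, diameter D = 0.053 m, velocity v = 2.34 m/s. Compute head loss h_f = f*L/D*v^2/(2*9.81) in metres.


v^2 = 2.34^2 = 5.4756 m^2/s^2
L/D = 81/0.053 = 1528.3019
h_f = f*(L/D)*v^2/(2g) = 0.028 * 1528.3019 * 5.4756 / 19.62 = 11.9426 m

11.9426 m


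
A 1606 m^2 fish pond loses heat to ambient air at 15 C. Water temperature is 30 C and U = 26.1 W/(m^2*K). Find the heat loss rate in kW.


Temperature difference dT = 30 - 15 = 15 K
Heat loss (W) = U * A * dT = 26.1 * 1606 * 15 = 628749 W
Convert to kW: 628749 / 1000 = 628.749 kW

628.749 kW


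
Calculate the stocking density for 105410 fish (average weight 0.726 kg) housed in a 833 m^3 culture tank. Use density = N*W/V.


Total biomass = 105410 fish * 0.726 kg = 76527.66 kg
Density = total biomass / volume = 76527.66 / 833 = 91.8699 kg/m^3

91.8699 kg/m^3


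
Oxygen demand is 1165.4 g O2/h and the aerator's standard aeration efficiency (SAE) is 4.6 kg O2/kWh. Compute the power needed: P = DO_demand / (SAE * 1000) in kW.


SAE in g O2/kWh = 4.6 * 1000 = 4600 g/kWh
P = DO_demand / SAE_g = 1165.4 / 4600 = 0.253348 kW

0.253348 kW


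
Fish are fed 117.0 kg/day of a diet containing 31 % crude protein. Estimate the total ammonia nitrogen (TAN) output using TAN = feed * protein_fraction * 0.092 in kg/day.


Protein in feed = 117.0 * 31/100 = 36.27 kg/day
TAN = protein * 0.092 = 36.27 * 0.092 = 3.33684 kg/day

3.33684 kg/day


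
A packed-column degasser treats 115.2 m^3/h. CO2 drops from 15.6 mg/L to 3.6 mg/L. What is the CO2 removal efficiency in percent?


CO2_out / CO2_in = 3.6 / 15.6 = 0.23076923
Fraction remaining = 0.23076923
efficiency = (1 - 0.23076923) * 100 = 76.9231 %

76.9231 %


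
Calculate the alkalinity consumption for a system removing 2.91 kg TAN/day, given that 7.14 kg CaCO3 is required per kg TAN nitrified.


Alkalinity factor: 7.14 kg CaCO3 consumed per kg TAN nitrified
alk = 2.91 kg TAN * 7.14 = 20.7774 kg CaCO3/day

20.7774 kg CaCO3/day


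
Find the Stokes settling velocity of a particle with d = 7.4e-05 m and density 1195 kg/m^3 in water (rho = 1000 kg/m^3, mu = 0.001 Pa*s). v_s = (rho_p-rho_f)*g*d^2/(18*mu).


Density difference: rho_p - rho_f = 1195 - 1000 = 195 kg/m^3
d^2 = (7.4e-05)^2 = 5.476e-09 m^2
Numerator = (rho_p - rho_f) * g * d^2 = 195 * 9.81 * 5.476e-09 = 1.0475314e-05
Denominator = 18 * mu = 18 * 0.001 = 0.018
v_s = 1.0475314e-05 / 0.018 = 5.81962e-04 m/s
Check: Re = rho_f * v_s * d / mu = 1000 * 5.81962e-04 * 7.4e-05 / 0.001 = 0.0431 < 1, so Stokes' law applies.

5.81962e-04 m/s


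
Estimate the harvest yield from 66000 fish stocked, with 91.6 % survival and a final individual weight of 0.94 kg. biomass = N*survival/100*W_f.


Survivors = 66000 * 91.6/100 = 60456 fish
Harvest biomass = survivors * W_f = 60456 * 0.94 = 56828.64 kg

56828.64 kg


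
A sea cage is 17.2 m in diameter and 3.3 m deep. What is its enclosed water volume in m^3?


r = d/2 = 17.2/2 = 8.6 m
Base area = pi*r^2 = pi*8.6^2 = 232.35219 m^2
Volume = 232.35219 * 3.3 = 766.762 m^3

766.762 m^3


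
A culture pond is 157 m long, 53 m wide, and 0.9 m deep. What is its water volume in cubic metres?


Base area = L * W = 157 * 53 = 8321 m^2
Volume = area * depth = 8321 * 0.9 = 7488.9 m^3

7488.9 m^3


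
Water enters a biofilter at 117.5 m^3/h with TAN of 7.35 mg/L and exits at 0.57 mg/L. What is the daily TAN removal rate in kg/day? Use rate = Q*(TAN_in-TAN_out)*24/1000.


Concentration drop: TAN_in - TAN_out = 7.35 - 0.57 = 6.78 mg/L
Hourly TAN removed = Q * dTAN = 117.5 m^3/h * 6.78 mg/L = 796.65 g/h  (m^3/h * mg/L = g/h)
Daily TAN removed = 796.65 * 24 = 19119.6 g/day
Convert to kg/day: 19119.6 / 1000 = 19.1196 kg/day

19.1196 kg/day


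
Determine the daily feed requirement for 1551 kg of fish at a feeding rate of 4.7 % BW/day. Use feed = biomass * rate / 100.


Feeding rate fraction = 4.7% / 100 = 0.047
Daily feed = 1551 kg * 0.047 = 72.897 kg/day

72.897 kg/day


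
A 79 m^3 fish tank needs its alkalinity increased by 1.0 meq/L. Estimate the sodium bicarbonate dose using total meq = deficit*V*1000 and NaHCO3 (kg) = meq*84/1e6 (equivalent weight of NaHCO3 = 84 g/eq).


Tank volume in L = 79 m^3 * 1000 = 79000 L
Total meq required = 1.0 meq/L * 79000 L = 79000 meq
NaHCO3 mass = 79000 meq * 84 mg/meq / 1e6 = 6.636 kg

6.636 kg


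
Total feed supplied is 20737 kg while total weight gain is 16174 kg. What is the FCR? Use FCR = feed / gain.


FCR = feed consumed / weight gained
FCR = 20737 kg / 16174 kg = 1.28212

1.28212


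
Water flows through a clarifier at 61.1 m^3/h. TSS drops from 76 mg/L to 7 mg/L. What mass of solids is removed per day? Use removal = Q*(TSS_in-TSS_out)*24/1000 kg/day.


Concentration drop: TSS_in - TSS_out = 76 - 7 = 69 mg/L
Hourly solids removed = Q * dTSS = 61.1 m^3/h * 69 mg/L = 4215.9 g/h  (m^3/h * mg/L = g/h)
Daily solids removed = 4215.9 * 24 = 101181.6 g/day
Convert g to kg: 101181.6 / 1000 = 101.1816 kg/day

101.1816 kg/day


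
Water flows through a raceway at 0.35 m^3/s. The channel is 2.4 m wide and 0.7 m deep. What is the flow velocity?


Cross-sectional area = W * d = 2.4 * 0.7 = 1.68 m^2
Velocity = Q / A = 0.35 / 1.68 = 0.208333 m/s

0.208333 m/s


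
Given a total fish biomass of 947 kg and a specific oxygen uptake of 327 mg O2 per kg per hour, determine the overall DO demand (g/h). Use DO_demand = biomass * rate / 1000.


Total O2 consumption (mg/h) = 947 kg * 327 mg/(kg*h) = 309669 mg/h
Convert to g/h: 309669 / 1000 = 309.669 g/h

309.669 g/h


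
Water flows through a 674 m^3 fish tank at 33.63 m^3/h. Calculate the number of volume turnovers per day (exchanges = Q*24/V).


Daily flow volume = 33.63 m^3/h * 24 h = 807.12 m^3/day
Exchanges = daily flow / tank volume = 807.12 / 674 = 1.19751 exchanges/day

1.19751 exchanges/day


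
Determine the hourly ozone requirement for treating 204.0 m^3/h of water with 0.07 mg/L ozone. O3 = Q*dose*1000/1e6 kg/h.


O3 demand (mg/h) = Q * dose * 1000 = 204.0 * 0.07 * 1000 = 14280 mg/h
Convert mg to kg: 14280 / 1e6 = 0.01428 kg/h

0.01428 kg/h


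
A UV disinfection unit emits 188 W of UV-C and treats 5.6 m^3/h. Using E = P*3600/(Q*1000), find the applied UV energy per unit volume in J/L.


Energy delivered per hour = 188 W * 3600 s = 676800 J/h
Volume treated per hour = 5.6 m^3/h * 1000 = 5600 L/h
dose = 676800 / 5600 = 120.857 J/L

120.857 J/L


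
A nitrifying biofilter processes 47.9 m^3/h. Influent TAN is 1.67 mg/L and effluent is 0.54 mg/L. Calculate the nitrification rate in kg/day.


Concentration drop: TAN_in - TAN_out = 1.67 - 0.54 = 1.13 mg/L
Hourly TAN removed = Q * dTAN = 47.9 m^3/h * 1.13 mg/L = 54.127 g/h  (m^3/h * mg/L = g/h)
Daily TAN removed = 54.127 * 24 = 1299.048 g/day
Convert to kg/day: 1299.048 / 1000 = 1.299048 kg/day

1.299048 kg/day


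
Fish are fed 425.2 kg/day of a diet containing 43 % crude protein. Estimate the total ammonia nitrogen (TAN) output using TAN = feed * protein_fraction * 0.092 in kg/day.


Protein in feed = 425.2 * 43/100 = 182.836 kg/day
TAN = protein * 0.092 = 182.836 * 0.092 = 16.820912 kg/day

16.820912 kg/day


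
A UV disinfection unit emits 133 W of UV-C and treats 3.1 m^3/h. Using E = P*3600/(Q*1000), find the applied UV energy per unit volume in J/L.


Energy delivered per hour = 133 W * 3600 s = 478800 J/h
Volume treated per hour = 3.1 m^3/h * 1000 = 3100 L/h
dose = 478800 / 3100 = 154.452 J/L

154.452 J/L


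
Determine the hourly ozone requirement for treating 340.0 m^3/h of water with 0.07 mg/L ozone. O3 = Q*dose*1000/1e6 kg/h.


O3 demand (mg/h) = Q * dose * 1000 = 340.0 * 0.07 * 1000 = 23800 mg/h
Convert mg to kg: 23800 / 1e6 = 0.0238 kg/h

0.0238 kg/h


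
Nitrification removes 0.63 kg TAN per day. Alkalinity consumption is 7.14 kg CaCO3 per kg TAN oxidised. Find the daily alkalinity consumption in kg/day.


Alkalinity factor: 7.14 kg CaCO3 consumed per kg TAN nitrified
alk = 0.63 kg TAN * 7.14 = 4.4982 kg CaCO3/day

4.4982 kg CaCO3/day


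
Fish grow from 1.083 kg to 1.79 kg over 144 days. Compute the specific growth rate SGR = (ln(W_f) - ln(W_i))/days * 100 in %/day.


ln(W_f) = ln(1.79) = 0.58221562
ln(W_i) = ln(1.083) = 0.079734968
ln(W_f) - ln(W_i) = 0.58221562 - 0.079734968 = 0.50248065
SGR = 0.50248065 / 144 * 100 = 0.348945 %/day

0.348945 %/day


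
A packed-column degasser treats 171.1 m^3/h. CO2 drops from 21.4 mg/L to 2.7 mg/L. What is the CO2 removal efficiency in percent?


CO2_out / CO2_in = 2.7 / 21.4 = 0.12616822
Fraction remaining = 0.12616822
efficiency = (1 - 0.12616822) * 100 = 87.3832 %

87.3832 %


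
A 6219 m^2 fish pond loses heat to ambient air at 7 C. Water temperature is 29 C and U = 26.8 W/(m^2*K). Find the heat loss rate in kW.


Temperature difference dT = 29 - 7 = 22 K
Heat loss (W) = U * A * dT = 26.8 * 6219 * 22 = 3666722.4 W
Convert to kW: 3666722.4 / 1000 = 3666.7224 kW

3666.7224 kW


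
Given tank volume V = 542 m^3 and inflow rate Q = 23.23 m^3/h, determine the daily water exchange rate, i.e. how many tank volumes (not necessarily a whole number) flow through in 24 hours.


Daily flow volume = 23.23 m^3/h * 24 h = 557.52 m^3/day
Exchanges = daily flow / tank volume = 557.52 / 542 = 1.02863 exchanges/day

1.02863 exchanges/day


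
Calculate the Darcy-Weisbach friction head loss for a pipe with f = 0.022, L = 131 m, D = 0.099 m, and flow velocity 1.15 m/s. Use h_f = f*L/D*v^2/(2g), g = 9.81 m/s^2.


v^2 = 1.15^2 = 1.3225 m^2/s^2
L/D = 131/0.099 = 1323.2323
h_f = f*(L/D)*v^2/(2g) = 0.022 * 1323.2323 * 1.3225 / 19.62 = 1.96226 m

1.96226 m


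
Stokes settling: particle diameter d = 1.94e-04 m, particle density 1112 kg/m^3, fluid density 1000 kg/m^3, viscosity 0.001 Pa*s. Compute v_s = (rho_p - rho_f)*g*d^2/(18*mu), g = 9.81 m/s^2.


Density difference: rho_p - rho_f = 1112 - 1000 = 112 kg/m^3
d^2 = (1.94e-04)^2 = 3.7636e-08 m^2
Numerator = (rho_p - rho_f) * g * d^2 = 112 * 9.81 * 3.7636e-08 = 4.1351426e-05
Denominator = 18 * mu = 18 * 0.001 = 0.018
v_s = 4.1351426e-05 / 0.018 = 0.0022973 m/s
Check: Re = rho_f * v_s * d / mu = 1000 * 0.0022973 * 1.94e-04 / 0.001 = 0.446 < 1, so Stokes' law applies.

0.0022973 m/s


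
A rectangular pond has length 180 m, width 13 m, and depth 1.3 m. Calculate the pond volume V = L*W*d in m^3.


Base area = L * W = 180 * 13 = 2340 m^2
Volume = area * depth = 2340 * 1.3 = 3042 m^3

3042 m^3


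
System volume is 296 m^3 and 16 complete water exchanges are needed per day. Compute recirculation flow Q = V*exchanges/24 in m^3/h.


Daily recirculation volume = 296 m^3 * 16 = 4736 m^3/day
Flow rate Q = daily volume / 24 h = 4736 / 24 = 197.333 m^3/h

197.333 m^3/h


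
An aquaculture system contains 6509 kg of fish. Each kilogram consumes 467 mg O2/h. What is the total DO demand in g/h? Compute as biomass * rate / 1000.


Total O2 consumption (mg/h) = 6509 kg * 467 mg/(kg*h) = 3039703 mg/h
Convert to g/h: 3039703 / 1000 = 3039.703 g/h

3039.703 g/h


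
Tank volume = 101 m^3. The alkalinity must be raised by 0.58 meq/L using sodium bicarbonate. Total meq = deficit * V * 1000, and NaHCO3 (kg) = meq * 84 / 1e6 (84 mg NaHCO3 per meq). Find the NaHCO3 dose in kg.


Tank volume in L = 101 m^3 * 1000 = 101000 L
Total meq required = 0.58 meq/L * 101000 L = 58580 meq
NaHCO3 mass = 58580 meq * 84 mg/meq / 1e6 = 4.92072 kg

4.92072 kg


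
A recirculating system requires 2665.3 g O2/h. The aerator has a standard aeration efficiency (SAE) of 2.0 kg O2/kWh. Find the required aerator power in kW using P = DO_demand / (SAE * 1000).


SAE in g O2/kWh = 2.0 * 1000 = 2000 g/kWh
P = DO_demand / SAE_g = 2665.3 / 2000 = 1.33265 kW

1.33265 kW


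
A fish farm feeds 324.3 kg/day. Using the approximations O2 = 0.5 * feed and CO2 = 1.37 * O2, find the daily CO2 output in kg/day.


O2 = 324.3 * 0.5 = 162.15
CO2 = 162.15 * 1.37 = 222.1455

222.1455 kg/day


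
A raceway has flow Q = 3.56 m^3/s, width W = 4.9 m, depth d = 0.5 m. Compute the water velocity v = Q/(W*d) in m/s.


Cross-sectional area = W * d = 4.9 * 0.5 = 2.45 m^2
Velocity = Q / A = 3.56 / 2.45 = 1.45306 m/s

1.45306 m/s


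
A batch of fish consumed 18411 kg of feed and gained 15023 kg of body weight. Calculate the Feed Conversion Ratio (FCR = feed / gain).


FCR = feed consumed / weight gained
FCR = 18411 kg / 15023 kg = 1.22552

1.22552


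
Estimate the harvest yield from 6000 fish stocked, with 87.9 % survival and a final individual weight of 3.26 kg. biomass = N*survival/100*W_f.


Survivors = 6000 * 87.9/100 = 5274 fish
Harvest biomass = survivors * W_f = 5274 * 3.26 = 17193.24 kg

17193.24 kg


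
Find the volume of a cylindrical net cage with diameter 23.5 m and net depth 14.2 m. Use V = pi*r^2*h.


r = d/2 = 23.5/2 = 11.75 m
Base area = pi*r^2 = pi*11.75^2 = 433.73614 m^2
Volume = 433.73614 * 14.2 = 6159.05 m^3

6159.05 m^3


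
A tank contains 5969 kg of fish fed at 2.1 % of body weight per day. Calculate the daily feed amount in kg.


Feeding rate fraction = 2.1% / 100 = 0.021
Daily feed = 5969 kg * 0.021 = 125.349 kg/day

125.349 kg/day


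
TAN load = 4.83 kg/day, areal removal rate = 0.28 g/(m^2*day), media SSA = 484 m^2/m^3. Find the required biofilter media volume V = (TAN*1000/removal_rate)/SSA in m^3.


A = 4.83*1000 / 0.28 = 17250 m^2
V = 17250 / 484 = 35.6405

35.6405 m^3


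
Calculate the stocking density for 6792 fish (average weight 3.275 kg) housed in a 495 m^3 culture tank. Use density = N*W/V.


Total biomass = 6792 fish * 3.275 kg = 22243.8 kg
Density = total biomass / volume = 22243.8 / 495 = 44.937 kg/m^3

44.937 kg/m^3


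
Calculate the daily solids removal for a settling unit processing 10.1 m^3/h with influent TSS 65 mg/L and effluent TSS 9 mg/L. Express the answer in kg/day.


Concentration drop: TSS_in - TSS_out = 65 - 9 = 56 mg/L
Hourly solids removed = Q * dTSS = 10.1 m^3/h * 56 mg/L = 565.6 g/h  (m^3/h * mg/L = g/h)
Daily solids removed = 565.6 * 24 = 13574.4 g/day
Convert g to kg: 13574.4 / 1000 = 13.5744 kg/day

13.5744 kg/day


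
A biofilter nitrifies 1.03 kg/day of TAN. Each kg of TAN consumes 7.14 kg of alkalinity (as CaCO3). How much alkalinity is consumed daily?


Alkalinity factor: 7.14 kg CaCO3 consumed per kg TAN nitrified
alk = 1.03 kg TAN * 7.14 = 7.3542 kg CaCO3/day

7.3542 kg CaCO3/day


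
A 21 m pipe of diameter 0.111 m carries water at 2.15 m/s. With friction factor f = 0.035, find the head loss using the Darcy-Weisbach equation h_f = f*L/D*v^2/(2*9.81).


v^2 = 2.15^2 = 4.6225 m^2/s^2
L/D = 21/0.111 = 189.18919
h_f = f*(L/D)*v^2/(2g) = 0.035 * 189.18919 * 4.6225 / 19.62 = 1.56006 m

1.56006 m


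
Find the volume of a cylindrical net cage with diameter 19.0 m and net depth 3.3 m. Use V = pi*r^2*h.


r = d/2 = 19.0/2 = 9.5 m
Base area = pi*r^2 = pi*9.5^2 = 283.52874 m^2
Volume = 283.52874 * 3.3 = 935.645 m^3

935.645 m^3


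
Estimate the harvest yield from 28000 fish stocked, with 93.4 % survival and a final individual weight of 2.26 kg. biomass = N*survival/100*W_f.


Survivors = 28000 * 93.4/100 = 26152 fish
Harvest biomass = survivors * W_f = 26152 * 2.26 = 59103.52 kg

59103.52 kg


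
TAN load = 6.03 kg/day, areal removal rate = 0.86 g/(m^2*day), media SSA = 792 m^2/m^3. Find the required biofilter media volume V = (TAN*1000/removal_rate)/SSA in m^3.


A = 6.03*1000 / 0.86 = 7011.6279 m^2
V = 7011.6279 / 792 = 8.85307

8.85307 m^3


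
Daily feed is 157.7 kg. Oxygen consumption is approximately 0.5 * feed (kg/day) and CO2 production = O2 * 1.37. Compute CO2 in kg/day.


O2 = 157.7 * 0.5 = 78.85
CO2 = 78.85 * 1.37 = 108.0245

108.0245 kg/day


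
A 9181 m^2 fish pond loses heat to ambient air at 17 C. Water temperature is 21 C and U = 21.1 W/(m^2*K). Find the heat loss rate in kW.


Temperature difference dT = 21 - 17 = 4 K
Heat loss (W) = U * A * dT = 21.1 * 9181 * 4 = 774876.4 W
Convert to kW: 774876.4 / 1000 = 774.8764 kW

774.8764 kW


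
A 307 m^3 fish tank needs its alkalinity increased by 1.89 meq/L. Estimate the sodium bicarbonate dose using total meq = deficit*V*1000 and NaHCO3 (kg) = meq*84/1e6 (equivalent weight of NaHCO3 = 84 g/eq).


Tank volume in L = 307 m^3 * 1000 = 307000 L
Total meq required = 1.89 meq/L * 307000 L = 580230 meq
NaHCO3 mass = 580230 meq * 84 mg/meq / 1e6 = 48.7393 kg

48.7393 kg


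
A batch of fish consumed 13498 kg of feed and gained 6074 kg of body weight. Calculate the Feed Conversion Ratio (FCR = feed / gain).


FCR = feed consumed / weight gained
FCR = 13498 kg / 6074 kg = 2.22226

2.22226


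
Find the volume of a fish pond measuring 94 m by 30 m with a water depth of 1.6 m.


Base area = L * W = 94 * 30 = 2820 m^2
Volume = area * depth = 2820 * 1.6 = 4512 m^3

4512 m^3


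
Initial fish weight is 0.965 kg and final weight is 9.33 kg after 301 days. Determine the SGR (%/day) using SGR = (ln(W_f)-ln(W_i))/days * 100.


ln(W_f) = ln(9.33) = 2.233235
ln(W_i) = ln(0.965) = -0.035627178
ln(W_f) - ln(W_i) = 2.233235 - -0.035627178 = 2.2688622
SGR = 2.2688622 / 301 * 100 = 0.753775 %/day

0.753775 %/day


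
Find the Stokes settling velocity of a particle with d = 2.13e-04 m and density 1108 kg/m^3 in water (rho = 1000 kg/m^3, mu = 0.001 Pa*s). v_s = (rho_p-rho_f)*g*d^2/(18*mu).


Density difference: rho_p - rho_f = 1108 - 1000 = 108 kg/m^3
d^2 = (2.13e-04)^2 = 4.5369e-08 m^2
Numerator = (rho_p - rho_f) * g * d^2 = 108 * 9.81 * 4.5369e-08 = 4.8067548e-05
Denominator = 18 * mu = 18 * 0.001 = 0.018
v_s = 4.8067548e-05 / 0.018 = 0.00267042 m/s
Check: Re = rho_f * v_s * d / mu = 1000 * 0.00267042 * 2.13e-04 / 0.001 = 0.569 < 1, so Stokes' law applies.

0.00267042 m/s


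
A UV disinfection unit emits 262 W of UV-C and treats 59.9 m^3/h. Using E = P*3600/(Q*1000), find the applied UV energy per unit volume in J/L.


Energy delivered per hour = 262 W * 3600 s = 943200 J/h
Volume treated per hour = 59.9 m^3/h * 1000 = 59900 L/h
dose = 943200 / 59900 = 15.7462 J/L

15.7462 J/L


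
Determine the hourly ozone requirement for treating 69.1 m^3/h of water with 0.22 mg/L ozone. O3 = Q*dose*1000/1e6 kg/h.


O3 demand (mg/h) = Q * dose * 1000 = 69.1 * 0.22 * 1000 = 15202 mg/h
Convert mg to kg: 15202 / 1e6 = 0.015202 kg/h

0.015202 kg/h


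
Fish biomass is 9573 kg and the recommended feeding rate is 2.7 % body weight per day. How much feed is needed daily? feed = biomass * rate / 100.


Feeding rate fraction = 2.7% / 100 = 0.027
Daily feed = 9573 kg * 0.027 = 258.471 kg/day

258.471 kg/day


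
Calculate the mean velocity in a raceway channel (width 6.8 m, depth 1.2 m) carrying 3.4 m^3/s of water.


Cross-sectional area = W * d = 6.8 * 1.2 = 8.16 m^2
Velocity = Q / A = 3.4 / 8.16 = 0.416667 m/s

0.416667 m/s


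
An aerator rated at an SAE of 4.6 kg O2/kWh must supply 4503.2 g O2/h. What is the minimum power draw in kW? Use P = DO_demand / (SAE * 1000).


SAE in g O2/kWh = 4.6 * 1000 = 4600 g/kWh
P = DO_demand / SAE_g = 4503.2 / 4600 = 0.978957 kW

0.978957 kW


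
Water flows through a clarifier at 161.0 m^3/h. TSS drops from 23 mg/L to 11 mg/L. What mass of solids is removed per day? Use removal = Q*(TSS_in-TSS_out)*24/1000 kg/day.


Concentration drop: TSS_in - TSS_out = 23 - 11 = 12 mg/L
Hourly solids removed = Q * dTSS = 161.0 m^3/h * 12 mg/L = 1932 g/h  (m^3/h * mg/L = g/h)
Daily solids removed = 1932 * 24 = 46368 g/day
Convert g to kg: 46368 / 1000 = 46.368 kg/day

46.368 kg/day


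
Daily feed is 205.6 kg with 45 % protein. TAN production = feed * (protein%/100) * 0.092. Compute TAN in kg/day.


Protein in feed = 205.6 * 45/100 = 92.52 kg/day
TAN = protein * 0.092 = 92.52 * 0.092 = 8.51184 kg/day

8.51184 kg/day


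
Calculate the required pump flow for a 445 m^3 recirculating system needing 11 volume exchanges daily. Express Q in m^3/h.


Daily recirculation volume = 445 m^3 * 11 = 4895 m^3/day
Flow rate Q = daily volume / 24 h = 4895 / 24 = 203.958 m^3/h

203.958 m^3/h


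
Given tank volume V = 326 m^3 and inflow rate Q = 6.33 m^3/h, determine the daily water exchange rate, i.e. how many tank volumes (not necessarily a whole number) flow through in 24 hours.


Daily flow volume = 6.33 m^3/h * 24 h = 151.92 m^3/day
Exchanges = daily flow / tank volume = 151.92 / 326 = 0.466012 exchanges/day

0.466012 exchanges/day


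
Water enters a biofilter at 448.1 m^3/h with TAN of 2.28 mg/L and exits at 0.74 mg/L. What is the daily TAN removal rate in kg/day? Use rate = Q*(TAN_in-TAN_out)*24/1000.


Concentration drop: TAN_in - TAN_out = 2.28 - 0.74 = 1.54 mg/L
Hourly TAN removed = Q * dTAN = 448.1 m^3/h * 1.54 mg/L = 690.074 g/h  (m^3/h * mg/L = g/h)
Daily TAN removed = 690.074 * 24 = 16561.776 g/day
Convert to kg/day: 16561.776 / 1000 = 16.561776 kg/day

16.561776 kg/day


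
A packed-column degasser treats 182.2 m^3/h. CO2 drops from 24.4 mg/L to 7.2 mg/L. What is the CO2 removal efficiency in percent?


CO2_out / CO2_in = 7.2 / 24.4 = 0.29508197
Fraction remaining = 0.29508197
efficiency = (1 - 0.29508197) * 100 = 70.4918 %

70.4918 %


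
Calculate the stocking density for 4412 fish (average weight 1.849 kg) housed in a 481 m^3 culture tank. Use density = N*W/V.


Total biomass = 4412 fish * 1.849 kg = 8157.788 kg
Density = total biomass / volume = 8157.788 / 481 = 16.9601 kg/m^3

16.9601 kg/m^3


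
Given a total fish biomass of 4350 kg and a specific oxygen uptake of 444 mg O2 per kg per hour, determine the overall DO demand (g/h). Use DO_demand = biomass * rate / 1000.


Total O2 consumption (mg/h) = 4350 kg * 444 mg/(kg*h) = 1931400 mg/h
Convert to g/h: 1931400 / 1000 = 1931.4 g/h

1931.4 g/h


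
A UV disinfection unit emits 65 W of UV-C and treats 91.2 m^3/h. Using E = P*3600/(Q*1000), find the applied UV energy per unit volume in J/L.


Energy delivered per hour = 65 W * 3600 s = 234000 J/h
Volume treated per hour = 91.2 m^3/h * 1000 = 91200 L/h
dose = 234000 / 91200 = 2.56579 J/L

2.56579 J/L


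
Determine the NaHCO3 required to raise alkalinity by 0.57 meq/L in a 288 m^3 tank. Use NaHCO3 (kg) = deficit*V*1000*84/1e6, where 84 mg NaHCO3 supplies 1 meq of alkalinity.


Tank volume in L = 288 m^3 * 1000 = 288000 L
Total meq required = 0.57 meq/L * 288000 L = 164160 meq
NaHCO3 mass = 164160 meq * 84 mg/meq / 1e6 = 13.7894 kg

13.7894 kg


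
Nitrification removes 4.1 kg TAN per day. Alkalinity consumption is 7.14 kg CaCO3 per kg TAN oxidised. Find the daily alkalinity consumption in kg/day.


Alkalinity factor: 7.14 kg CaCO3 consumed per kg TAN nitrified
alk = 4.1 kg TAN * 7.14 = 29.274 kg CaCO3/day

29.274 kg CaCO3/day


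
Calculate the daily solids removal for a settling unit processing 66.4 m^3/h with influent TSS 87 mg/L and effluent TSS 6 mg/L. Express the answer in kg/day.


Concentration drop: TSS_in - TSS_out = 87 - 6 = 81 mg/L
Hourly solids removed = Q * dTSS = 66.4 m^3/h * 81 mg/L = 5378.4 g/h  (m^3/h * mg/L = g/h)
Daily solids removed = 5378.4 * 24 = 129081.6 g/day
Convert g to kg: 129081.6 / 1000 = 129.0816 kg/day

129.0816 kg/day


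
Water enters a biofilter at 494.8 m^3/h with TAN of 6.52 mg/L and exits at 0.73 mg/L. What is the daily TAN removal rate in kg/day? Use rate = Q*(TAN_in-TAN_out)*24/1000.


Concentration drop: TAN_in - TAN_out = 6.52 - 0.73 = 5.79 mg/L
Hourly TAN removed = Q * dTAN = 494.8 m^3/h * 5.79 mg/L = 2864.892 g/h  (m^3/h * mg/L = g/h)
Daily TAN removed = 2864.892 * 24 = 68757.408 g/day
Convert to kg/day: 68757.408 / 1000 = 68.757408 kg/day

68.757408 kg/day


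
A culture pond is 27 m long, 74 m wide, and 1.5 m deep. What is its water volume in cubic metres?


Base area = L * W = 27 * 74 = 1998 m^2
Volume = area * depth = 1998 * 1.5 = 2997 m^3

2997 m^3


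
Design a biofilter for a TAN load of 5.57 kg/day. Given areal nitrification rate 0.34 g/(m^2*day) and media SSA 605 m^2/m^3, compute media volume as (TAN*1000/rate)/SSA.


A = 5.57*1000 / 0.34 = 16382.353 m^2
V = 16382.353 / 605 = 27.0783

27.0783 m^3


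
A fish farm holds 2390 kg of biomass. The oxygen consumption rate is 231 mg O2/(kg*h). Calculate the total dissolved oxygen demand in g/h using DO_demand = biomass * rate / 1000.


Total O2 consumption (mg/h) = 2390 kg * 231 mg/(kg*h) = 552090 mg/h
Convert to g/h: 552090 / 1000 = 552.09 g/h

552.09 g/h


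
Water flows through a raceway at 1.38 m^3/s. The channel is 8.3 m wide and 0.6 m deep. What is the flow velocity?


Cross-sectional area = W * d = 8.3 * 0.6 = 4.98 m^2
Velocity = Q / A = 1.38 / 4.98 = 0.277108 m/s

0.277108 m/s


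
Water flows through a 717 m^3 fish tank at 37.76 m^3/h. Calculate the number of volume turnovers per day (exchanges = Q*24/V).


Daily flow volume = 37.76 m^3/h * 24 h = 906.24 m^3/day
Exchanges = daily flow / tank volume = 906.24 / 717 = 1.26393 exchanges/day

1.26393 exchanges/day


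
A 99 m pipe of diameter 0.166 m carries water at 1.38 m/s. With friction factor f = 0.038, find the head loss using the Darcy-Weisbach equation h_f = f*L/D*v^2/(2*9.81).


v^2 = 1.38^2 = 1.9044 m^2/s^2
L/D = 99/0.166 = 596.38554
h_f = f*(L/D)*v^2/(2g) = 0.038 * 596.38554 * 1.9044 / 19.62 = 2.19973 m

2.19973 m


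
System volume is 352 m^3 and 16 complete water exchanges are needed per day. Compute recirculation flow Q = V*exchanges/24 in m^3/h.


Daily recirculation volume = 352 m^3 * 16 = 5632 m^3/day
Flow rate Q = daily volume / 24 h = 5632 / 24 = 234.667 m^3/h

234.667 m^3/h


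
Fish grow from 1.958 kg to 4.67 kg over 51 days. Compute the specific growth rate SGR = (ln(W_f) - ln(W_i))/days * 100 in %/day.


ln(W_f) = ln(4.67) = 1.5411591
ln(W_i) = ln(1.958) = 0.67192354
ln(W_f) - ln(W_i) = 1.5411591 - 0.67192354 = 0.86923556
SGR = 0.86923556 / 51 * 100 = 1.70438 %/day

1.70438 %/day


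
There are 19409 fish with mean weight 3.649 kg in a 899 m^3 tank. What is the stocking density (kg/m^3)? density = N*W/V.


Total biomass = 19409 fish * 3.649 kg = 70823.441 kg
Density = total biomass / volume = 70823.441 / 899 = 78.7802 kg/m^3

78.7802 kg/m^3


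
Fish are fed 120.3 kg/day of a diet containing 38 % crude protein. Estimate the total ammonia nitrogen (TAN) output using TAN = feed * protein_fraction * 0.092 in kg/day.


Protein in feed = 120.3 * 38/100 = 45.714 kg/day
TAN = protein * 0.092 = 45.714 * 0.092 = 4.205688 kg/day

4.205688 kg/day
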